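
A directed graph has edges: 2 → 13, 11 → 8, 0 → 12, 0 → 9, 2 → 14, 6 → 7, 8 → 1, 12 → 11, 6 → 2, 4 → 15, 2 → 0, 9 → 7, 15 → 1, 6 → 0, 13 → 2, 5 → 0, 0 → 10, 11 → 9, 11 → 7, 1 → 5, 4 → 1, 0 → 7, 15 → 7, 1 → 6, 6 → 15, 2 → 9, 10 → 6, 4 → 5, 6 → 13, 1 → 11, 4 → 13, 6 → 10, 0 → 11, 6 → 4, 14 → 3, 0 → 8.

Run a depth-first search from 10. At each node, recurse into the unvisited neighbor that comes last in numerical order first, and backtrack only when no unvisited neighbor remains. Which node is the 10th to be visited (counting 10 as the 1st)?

0

Visit 10
10 → 6
6 → 15
15 → 7
15 → 1
1 → 11
11 → 9
11 → 8
1 → 5
5 → 0
0 → 12
6 → 13
13 → 2
2 → 14
14 → 3
6 → 4

Visit order: 10, 6, 15, 7, 1, 11, 9, 8, 5, 0, 12, 13, 2, 14, 3, 4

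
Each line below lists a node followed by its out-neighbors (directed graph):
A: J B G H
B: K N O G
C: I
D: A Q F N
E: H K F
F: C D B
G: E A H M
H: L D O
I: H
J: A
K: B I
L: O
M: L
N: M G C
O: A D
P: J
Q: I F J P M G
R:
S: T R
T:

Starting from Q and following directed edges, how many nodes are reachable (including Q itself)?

17

BFS from Q visits: Q, F, G, I, J, M, P, B, C, D, A, E, H, L, K, N, O
Reachable nodes: 17 of 20 total.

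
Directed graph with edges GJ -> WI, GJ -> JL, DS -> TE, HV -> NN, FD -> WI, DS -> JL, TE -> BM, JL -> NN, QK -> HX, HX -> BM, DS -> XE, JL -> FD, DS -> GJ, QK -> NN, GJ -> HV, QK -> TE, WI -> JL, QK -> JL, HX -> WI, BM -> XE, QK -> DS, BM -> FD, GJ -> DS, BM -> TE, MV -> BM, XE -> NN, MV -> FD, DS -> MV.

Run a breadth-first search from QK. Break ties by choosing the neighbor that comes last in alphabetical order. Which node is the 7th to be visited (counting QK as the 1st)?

Visit QK; enqueue TE, NN, JL, HX, DS → queue [TE, NN, JL, HX, DS]
Visit TE; enqueue BM → queue [NN, JL, HX, DS, BM]
Visit NN → queue [JL, HX, DS, BM]
Visit JL; enqueue FD → queue [HX, DS, BM, FD]
Visit HX; enqueue WI → queue [DS, BM, FD, WI]
Visit DS; enqueue XE, MV, GJ → queue [BM, FD, WI, XE, MV, GJ]
Visit BM → queue [FD, WI, XE, MV, GJ]
Visit FD → queue [WI, XE, MV, GJ]
Visit WI → queue [XE, MV, GJ]
Visit XE → queue [MV, GJ]
Visit MV → queue [GJ]
Visit GJ; enqueue HV → queue [HV]
Visit HV → queue []

Visit order: QK, TE, NN, JL, HX, DS, BM, FD, WI, XE, MV, GJ, HV

BM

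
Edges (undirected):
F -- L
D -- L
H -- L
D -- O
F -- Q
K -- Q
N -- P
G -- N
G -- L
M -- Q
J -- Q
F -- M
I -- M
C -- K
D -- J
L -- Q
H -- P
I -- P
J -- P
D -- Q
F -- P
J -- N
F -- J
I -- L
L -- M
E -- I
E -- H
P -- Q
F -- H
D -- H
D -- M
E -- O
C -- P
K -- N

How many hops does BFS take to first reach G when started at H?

2

Level 0: H
Level 1: D, E, F, L, P
Level 2: C, G, I, J, M, N, O, Q
Level 3: K
G first appears at level 2.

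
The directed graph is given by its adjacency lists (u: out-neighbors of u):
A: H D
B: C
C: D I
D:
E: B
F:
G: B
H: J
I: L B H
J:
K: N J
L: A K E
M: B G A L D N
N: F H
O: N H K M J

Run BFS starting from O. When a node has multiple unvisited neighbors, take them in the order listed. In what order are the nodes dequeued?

Visit O; enqueue N, H, K, M, J → queue [N, H, K, M, J]
Visit N; enqueue F → queue [H, K, M, J, F]
Visit H → queue [K, M, J, F]
Visit K → queue [M, J, F]
Visit M; enqueue B, G, A, L, D → queue [J, F, B, G, A, L, D]
Visit J → queue [F, B, G, A, L, D]
Visit F → queue [B, G, A, L, D]
Visit B; enqueue C → queue [G, A, L, D, C]
Visit G → queue [A, L, D, C]
Visit A → queue [L, D, C]
Visit L; enqueue E → queue [D, C, E]
Visit D → queue [C, E]
Visit C; enqueue I → queue [E, I]
Visit E → queue [I]
Visit I → queue []

O -> N -> H -> K -> M -> J -> F -> B -> G -> A -> L -> D -> C -> E -> I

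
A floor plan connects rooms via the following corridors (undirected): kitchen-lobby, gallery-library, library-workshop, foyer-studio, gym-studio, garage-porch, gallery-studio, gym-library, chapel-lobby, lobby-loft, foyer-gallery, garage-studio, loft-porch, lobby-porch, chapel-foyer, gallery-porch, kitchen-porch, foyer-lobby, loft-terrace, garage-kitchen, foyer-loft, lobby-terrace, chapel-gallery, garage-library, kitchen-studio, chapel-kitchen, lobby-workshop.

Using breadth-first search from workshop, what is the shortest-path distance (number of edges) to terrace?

Level 0: workshop
Level 1: library, lobby
Level 2: chapel, foyer, gallery, garage, gym, kitchen, loft, porch, terrace
Level 3: studio
terrace first appears at level 2.

2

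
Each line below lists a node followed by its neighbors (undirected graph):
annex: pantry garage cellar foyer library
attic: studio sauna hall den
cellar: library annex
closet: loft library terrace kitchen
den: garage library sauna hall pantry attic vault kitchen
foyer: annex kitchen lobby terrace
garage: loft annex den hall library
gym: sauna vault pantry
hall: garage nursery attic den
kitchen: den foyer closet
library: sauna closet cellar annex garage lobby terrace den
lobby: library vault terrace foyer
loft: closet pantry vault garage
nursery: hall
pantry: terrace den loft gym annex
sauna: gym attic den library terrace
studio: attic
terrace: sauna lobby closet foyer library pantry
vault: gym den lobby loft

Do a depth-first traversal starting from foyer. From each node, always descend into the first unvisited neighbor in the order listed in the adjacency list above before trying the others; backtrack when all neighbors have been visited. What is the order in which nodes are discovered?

Visit foyer
foyer → annex
annex → pantry
pantry → terrace
terrace → sauna
sauna → gym
gym → vault
vault → den
den → garage
garage → loft
loft → closet
closet → library
library → cellar
library → lobby
closet → kitchen
garage → hall
hall → nursery
hall → attic
attic → studio

foyer -> annex -> pantry -> terrace -> sauna -> gym -> vault -> den -> garage -> loft -> closet -> library -> cellar -> lobby -> kitchen -> hall -> nursery -> attic -> studio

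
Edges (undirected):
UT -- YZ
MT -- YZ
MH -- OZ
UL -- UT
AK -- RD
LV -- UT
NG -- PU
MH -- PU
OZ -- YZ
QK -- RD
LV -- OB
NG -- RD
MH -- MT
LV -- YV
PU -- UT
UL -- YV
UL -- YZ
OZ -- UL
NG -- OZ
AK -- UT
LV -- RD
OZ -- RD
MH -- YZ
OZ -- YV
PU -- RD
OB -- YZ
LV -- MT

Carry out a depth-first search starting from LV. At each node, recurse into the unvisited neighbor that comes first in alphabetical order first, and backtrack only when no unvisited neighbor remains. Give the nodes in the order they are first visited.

LV → MT → MH → OZ → NG → PU → RD → AK → UT → UL → YV → YZ → OB → QK

Visit LV
LV → MT
MT → MH
MH → OZ
OZ → NG
NG → PU
PU → RD
RD → AK
AK → UT
UT → UL
UL → YV
UL → YZ
YZ → OB
RD → QK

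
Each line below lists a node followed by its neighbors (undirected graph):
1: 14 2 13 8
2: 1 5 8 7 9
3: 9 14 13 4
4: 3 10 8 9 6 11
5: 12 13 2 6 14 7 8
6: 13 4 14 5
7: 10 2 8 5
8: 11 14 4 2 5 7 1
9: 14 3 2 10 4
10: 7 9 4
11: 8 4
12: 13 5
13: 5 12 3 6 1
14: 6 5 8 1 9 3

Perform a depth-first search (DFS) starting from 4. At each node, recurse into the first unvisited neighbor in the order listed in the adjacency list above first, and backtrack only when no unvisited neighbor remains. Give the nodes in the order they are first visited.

Visit 4
4 → 3
3 → 9
9 → 14
14 → 6
6 → 13
13 → 5
5 → 12
5 → 2
2 → 1
1 → 8
8 → 11
8 → 7
7 → 10

4 → 3 → 9 → 14 → 6 → 13 → 5 → 12 → 2 → 1 → 8 → 11 → 7 → 10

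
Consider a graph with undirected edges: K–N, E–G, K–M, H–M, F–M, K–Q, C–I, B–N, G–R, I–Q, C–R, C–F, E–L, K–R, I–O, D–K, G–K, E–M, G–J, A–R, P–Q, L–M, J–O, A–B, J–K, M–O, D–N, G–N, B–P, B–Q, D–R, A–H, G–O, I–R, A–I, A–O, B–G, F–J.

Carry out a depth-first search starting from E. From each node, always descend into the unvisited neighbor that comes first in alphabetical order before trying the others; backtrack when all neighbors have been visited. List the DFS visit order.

E, G, B, A, H, M, F, C, I, O, J, K, D, N, R, Q, P, L

Visit E
E → G
G → B
B → A
A → H
H → M
M → F
F → C
C → I
I → O
O → J
J → K
K → D
D → N
D → R
K → Q
Q → P
M → L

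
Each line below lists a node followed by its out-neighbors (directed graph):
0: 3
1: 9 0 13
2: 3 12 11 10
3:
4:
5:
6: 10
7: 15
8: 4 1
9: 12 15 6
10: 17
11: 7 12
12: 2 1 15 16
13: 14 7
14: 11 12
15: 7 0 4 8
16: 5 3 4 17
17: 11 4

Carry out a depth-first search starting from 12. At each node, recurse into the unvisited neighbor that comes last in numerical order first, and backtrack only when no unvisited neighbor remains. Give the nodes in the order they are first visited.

12 → 16 → 17 → 11 → 7 → 15 → 8 → 4 → 1 → 13 → 14 → 9 → 6 → 10 → 0 → 3 → 5 → 2

Visit 12
12 → 16
16 → 17
17 → 11
11 → 7
7 → 15
15 → 8
8 → 4
8 → 1
1 → 13
13 → 14
1 → 9
9 → 6
6 → 10
1 → 0
0 → 3
16 → 5
12 → 2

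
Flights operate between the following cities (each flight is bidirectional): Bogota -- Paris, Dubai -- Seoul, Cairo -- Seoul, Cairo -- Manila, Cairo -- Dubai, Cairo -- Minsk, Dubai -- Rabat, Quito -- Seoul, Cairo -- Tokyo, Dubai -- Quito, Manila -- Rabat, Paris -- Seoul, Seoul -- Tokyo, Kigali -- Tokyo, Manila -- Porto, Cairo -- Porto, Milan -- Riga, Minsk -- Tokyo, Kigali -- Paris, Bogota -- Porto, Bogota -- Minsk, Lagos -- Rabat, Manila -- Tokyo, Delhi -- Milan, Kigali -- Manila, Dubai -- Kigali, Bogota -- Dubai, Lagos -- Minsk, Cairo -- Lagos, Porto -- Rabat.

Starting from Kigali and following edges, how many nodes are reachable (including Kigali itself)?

13

BFS from Kigali visits: Kigali, Dubai, Manila, Paris, Tokyo, Bogota, Cairo, Quito, Rabat, Seoul, Porto, Minsk, Lagos
Reachable nodes: 13 of 16 total.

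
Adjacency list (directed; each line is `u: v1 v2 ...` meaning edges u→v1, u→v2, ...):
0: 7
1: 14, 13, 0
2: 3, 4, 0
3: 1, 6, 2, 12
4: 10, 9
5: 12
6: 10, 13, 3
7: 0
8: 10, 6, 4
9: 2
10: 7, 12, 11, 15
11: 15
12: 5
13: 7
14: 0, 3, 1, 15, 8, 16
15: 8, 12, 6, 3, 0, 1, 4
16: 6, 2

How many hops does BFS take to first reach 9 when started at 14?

Level 0: 14
Level 1: 0, 1, 3, 8, 15, 16
Level 2: 2, 4, 6, 7, 10, 12, 13
Level 3: 5, 9, 11
9 first appears at level 3.

3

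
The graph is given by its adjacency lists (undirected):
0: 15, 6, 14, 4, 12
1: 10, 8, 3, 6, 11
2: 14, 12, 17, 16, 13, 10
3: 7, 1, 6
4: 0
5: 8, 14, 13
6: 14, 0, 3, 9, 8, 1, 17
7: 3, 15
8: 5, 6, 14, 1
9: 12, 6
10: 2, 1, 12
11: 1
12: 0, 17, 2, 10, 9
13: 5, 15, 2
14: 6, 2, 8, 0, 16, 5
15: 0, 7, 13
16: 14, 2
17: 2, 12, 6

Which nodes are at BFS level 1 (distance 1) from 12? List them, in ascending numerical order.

Level 0: 12
Level 1: 0, 2, 9, 10, 17
Level 2: 1, 4, 6, 13, 14, 15, 16
Level 3: 3, 5, 7, 8, 11

0, 2, 9, 10, 17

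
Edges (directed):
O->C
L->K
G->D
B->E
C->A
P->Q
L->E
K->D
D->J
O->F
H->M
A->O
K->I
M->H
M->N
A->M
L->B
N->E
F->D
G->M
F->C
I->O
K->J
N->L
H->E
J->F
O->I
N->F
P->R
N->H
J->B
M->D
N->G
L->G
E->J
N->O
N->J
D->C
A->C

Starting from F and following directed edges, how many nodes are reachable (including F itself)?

BFS from F visits: F, C, D, A, J, M, O, B, H, N, I, E, G, L, K
Reachable nodes: 15 of 18 total.

15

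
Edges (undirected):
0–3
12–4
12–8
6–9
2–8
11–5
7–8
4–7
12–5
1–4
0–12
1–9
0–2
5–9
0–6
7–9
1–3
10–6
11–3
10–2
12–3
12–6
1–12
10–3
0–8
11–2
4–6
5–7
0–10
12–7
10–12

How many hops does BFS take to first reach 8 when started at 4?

Level 0: 4
Level 1: 1, 6, 7, 12
Level 2: 0, 3, 5, 8, 9, 10
Level 3: 2, 11
8 first appears at level 2.

2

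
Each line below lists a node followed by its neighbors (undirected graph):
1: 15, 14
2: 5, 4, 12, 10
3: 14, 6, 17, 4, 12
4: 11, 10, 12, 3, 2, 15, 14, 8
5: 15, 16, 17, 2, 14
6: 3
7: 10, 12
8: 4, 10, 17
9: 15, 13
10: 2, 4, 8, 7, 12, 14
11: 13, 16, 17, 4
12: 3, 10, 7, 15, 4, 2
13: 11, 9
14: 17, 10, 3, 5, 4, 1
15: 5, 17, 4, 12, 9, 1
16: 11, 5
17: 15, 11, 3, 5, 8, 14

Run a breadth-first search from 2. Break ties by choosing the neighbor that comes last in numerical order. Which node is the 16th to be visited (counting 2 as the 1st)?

6

Visit 2; enqueue 12, 10, 5, 4 → queue [12, 10, 5, 4]
Visit 12; enqueue 15, 7, 3 → queue [10, 5, 4, 15, 7, 3]
Visit 10; enqueue 14, 8 → queue [5, 4, 15, 7, 3, 14, 8]
Visit 5; enqueue 17, 16 → queue [4, 15, 7, 3, 14, 8, 17, 16]
Visit 4; enqueue 11 → queue [15, 7, 3, 14, 8, 17, 16, 11]
Visit 15; enqueue 9, 1 → queue [7, 3, 14, 8, 17, 16, 11, 9, 1]
Visit 7 → queue [3, 14, 8, 17, 16, 11, 9, 1]
Visit 3; enqueue 6 → queue [14, 8, 17, 16, 11, 9, 1, 6]
Visit 14 → queue [8, 17, 16, 11, 9, 1, 6]
Visit 8 → queue [17, 16, 11, 9, 1, 6]
Visit 17 → queue [16, 11, 9, 1, 6]
Visit 16 → queue [11, 9, 1, 6]
Visit 11; enqueue 13 → queue [9, 1, 6, 13]
Visit 9 → queue [1, 6, 13]
Visit 1 → queue [6, 13]
Visit 6 → queue [13]
Visit 13 → queue []

Visit order: 2, 12, 10, 5, 4, 15, 7, 3, 14, 8, 17, 16, 11, 9, 1, 6, 13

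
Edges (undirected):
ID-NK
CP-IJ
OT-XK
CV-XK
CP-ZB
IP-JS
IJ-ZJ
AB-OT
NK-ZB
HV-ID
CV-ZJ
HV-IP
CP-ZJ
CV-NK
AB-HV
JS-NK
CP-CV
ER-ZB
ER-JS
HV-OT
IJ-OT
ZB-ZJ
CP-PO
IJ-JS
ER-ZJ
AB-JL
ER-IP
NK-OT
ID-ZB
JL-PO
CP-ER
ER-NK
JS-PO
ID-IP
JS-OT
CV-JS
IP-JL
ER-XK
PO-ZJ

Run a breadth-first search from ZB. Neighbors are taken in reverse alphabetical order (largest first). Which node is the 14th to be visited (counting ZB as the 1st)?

Visit ZB; enqueue ZJ, NK, ID, ER, CP → queue [ZJ, NK, ID, ER, CP]
Visit ZJ; enqueue PO, IJ, CV → queue [NK, ID, ER, CP, PO, IJ, CV]
Visit NK; enqueue OT, JS → queue [ID, ER, CP, PO, IJ, CV, OT, JS]
Visit ID; enqueue IP, HV → queue [ER, CP, PO, IJ, CV, OT, JS, IP, HV]
Visit ER; enqueue XK → queue [CP, PO, IJ, CV, OT, JS, IP, HV, XK]
Visit CP → queue [PO, IJ, CV, OT, JS, IP, HV, XK]
Visit PO; enqueue JL → queue [IJ, CV, OT, JS, IP, HV, XK, JL]
Visit IJ → queue [CV, OT, JS, IP, HV, XK, JL]
Visit CV → queue [OT, JS, IP, HV, XK, JL]
Visit OT; enqueue AB → queue [JS, IP, HV, XK, JL, AB]
Visit JS → queue [IP, HV, XK, JL, AB]
Visit IP → queue [HV, XK, JL, AB]
Visit HV → queue [XK, JL, AB]
Visit XK → queue [JL, AB]
Visit JL → queue [AB]
Visit AB → queue []

Visit order: ZB, ZJ, NK, ID, ER, CP, PO, IJ, CV, OT, JS, IP, HV, XK, JL, AB

XK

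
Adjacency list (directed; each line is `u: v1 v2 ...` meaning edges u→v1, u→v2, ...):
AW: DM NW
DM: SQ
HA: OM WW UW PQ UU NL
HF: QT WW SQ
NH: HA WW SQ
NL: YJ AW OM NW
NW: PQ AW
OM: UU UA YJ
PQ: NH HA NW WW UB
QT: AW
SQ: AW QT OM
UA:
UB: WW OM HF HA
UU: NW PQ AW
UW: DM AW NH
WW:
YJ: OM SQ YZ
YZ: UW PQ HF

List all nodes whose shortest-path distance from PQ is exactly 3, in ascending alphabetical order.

DM, QT, UA, YJ

Level 0: PQ
Level 1: HA, NH, NW, UB, WW
Level 2: AW, HF, NL, OM, SQ, UU, UW
Level 3: DM, QT, UA, YJ
Level 4: YZ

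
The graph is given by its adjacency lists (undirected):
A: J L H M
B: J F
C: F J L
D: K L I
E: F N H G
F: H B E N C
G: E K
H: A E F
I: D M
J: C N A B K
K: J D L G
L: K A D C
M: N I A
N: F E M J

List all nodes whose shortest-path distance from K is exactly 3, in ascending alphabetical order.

Level 0: K
Level 1: D, G, J, L
Level 2: A, B, C, E, I, N
Level 3: F, H, M

F, H, M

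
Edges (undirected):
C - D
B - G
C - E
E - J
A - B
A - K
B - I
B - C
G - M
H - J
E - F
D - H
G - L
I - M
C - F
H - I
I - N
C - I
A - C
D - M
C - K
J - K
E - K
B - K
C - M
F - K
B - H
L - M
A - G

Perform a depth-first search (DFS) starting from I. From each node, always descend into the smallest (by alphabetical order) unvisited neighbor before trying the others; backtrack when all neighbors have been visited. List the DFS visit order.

Visit I
I → B
B → A
A → C
C → D
D → H
H → J
J → E
E → F
F → K
D → M
M → G
G → L
I → N

I B A C D H J E F K M G L N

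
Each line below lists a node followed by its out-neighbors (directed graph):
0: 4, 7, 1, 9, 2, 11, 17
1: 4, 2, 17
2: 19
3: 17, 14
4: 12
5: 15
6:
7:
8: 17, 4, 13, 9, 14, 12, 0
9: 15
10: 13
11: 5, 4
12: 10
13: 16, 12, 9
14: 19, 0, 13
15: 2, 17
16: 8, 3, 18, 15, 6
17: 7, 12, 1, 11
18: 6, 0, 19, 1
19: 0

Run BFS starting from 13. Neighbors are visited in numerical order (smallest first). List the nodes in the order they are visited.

13, 9, 12, 16, 15, 10, 3, 6, 8, 18, 2, 17, 14, 0, 4, 1, 19, 7, 11, 5

Visit 13; enqueue 9, 12, 16 → queue [9, 12, 16]
Visit 9; enqueue 15 → queue [12, 16, 15]
Visit 12; enqueue 10 → queue [16, 15, 10]
Visit 16; enqueue 3, 6, 8, 18 → queue [15, 10, 3, 6, 8, 18]
Visit 15; enqueue 2, 17 → queue [10, 3, 6, 8, 18, 2, 17]
Visit 10 → queue [3, 6, 8, 18, 2, 17]
Visit 3; enqueue 14 → queue [6, 8, 18, 2, 17, 14]
Visit 6 → queue [8, 18, 2, 17, 14]
Visit 8; enqueue 0, 4 → queue [18, 2, 17, 14, 0, 4]
Visit 18; enqueue 1, 19 → queue [2, 17, 14, 0, 4, 1, 19]
Visit 2 → queue [17, 14, 0, 4, 1, 19]
Visit 17; enqueue 7, 11 → queue [14, 0, 4, 1, 19, 7, 11]
Visit 14 → queue [0, 4, 1, 19, 7, 11]
Visit 0 → queue [4, 1, 19, 7, 11]
Visit 4 → queue [1, 19, 7, 11]
Visit 1 → queue [19, 7, 11]
Visit 19 → queue [7, 11]
Visit 7 → queue [11]
Visit 11; enqueue 5 → queue [5]
Visit 5 → queue []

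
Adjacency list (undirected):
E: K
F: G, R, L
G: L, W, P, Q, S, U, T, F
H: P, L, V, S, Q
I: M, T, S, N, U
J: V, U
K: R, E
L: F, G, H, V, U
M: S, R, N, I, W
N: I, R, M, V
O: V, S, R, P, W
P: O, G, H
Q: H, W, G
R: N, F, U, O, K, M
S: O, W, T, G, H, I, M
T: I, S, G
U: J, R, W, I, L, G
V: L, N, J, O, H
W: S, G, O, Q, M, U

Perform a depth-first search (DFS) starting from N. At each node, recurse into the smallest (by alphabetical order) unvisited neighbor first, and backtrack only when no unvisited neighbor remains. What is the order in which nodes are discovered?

Visit N
N → I
I → M
M → R
R → F
F → G
G → L
L → H
H → P
P → O
O → S
S → T
S → W
W → Q
W → U
U → J
J → V
R → K
K → E

N -> I -> M -> R -> F -> G -> L -> H -> P -> O -> S -> T -> W -> Q -> U -> J -> V -> K -> E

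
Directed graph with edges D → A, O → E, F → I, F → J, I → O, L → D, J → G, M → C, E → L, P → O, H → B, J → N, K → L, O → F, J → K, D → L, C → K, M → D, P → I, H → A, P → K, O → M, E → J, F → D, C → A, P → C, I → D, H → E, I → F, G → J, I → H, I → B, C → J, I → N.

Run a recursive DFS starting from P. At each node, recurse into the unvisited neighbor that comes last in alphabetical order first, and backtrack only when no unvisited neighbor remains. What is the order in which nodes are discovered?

Visit P
P → O
O → M
M → D
D → L
D → A
M → C
C → K
C → J
J → N
J → G
O → F
F → I
I → H
H → E
H → B

P, O, M, D, L, A, C, K, J, N, G, F, I, H, E, B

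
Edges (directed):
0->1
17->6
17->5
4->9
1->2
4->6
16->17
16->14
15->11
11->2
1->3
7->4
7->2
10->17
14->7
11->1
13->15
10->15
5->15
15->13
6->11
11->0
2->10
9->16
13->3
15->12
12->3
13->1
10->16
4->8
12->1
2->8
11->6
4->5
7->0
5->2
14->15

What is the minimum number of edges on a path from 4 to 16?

Level 0: 4
Level 1: 5, 6, 8, 9
Level 2: 2, 11, 15, 16
Level 3: 0, 1, 10, 12, 13, 14, 17
Level 4: 3, 7
16 first appears at level 2.

2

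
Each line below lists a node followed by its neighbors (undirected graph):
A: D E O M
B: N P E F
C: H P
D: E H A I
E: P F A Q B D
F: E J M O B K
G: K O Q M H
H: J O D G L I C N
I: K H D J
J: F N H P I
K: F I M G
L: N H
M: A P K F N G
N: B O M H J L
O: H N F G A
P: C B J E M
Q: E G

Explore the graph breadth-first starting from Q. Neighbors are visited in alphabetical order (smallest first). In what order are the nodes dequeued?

Visit Q; enqueue E, G → queue [E, G]
Visit E; enqueue A, B, D, F, P → queue [G, A, B, D, F, P]
Visit G; enqueue H, K, M, O → queue [A, B, D, F, P, H, K, M, O]
Visit A → queue [B, D, F, P, H, K, M, O]
Visit B; enqueue N → queue [D, F, P, H, K, M, O, N]
Visit D; enqueue I → queue [F, P, H, K, M, O, N, I]
Visit F; enqueue J → queue [P, H, K, M, O, N, I, J]
Visit P; enqueue C → queue [H, K, M, O, N, I, J, C]
Visit H; enqueue L → queue [K, M, O, N, I, J, C, L]
Visit K → queue [M, O, N, I, J, C, L]
Visit M → queue [O, N, I, J, C, L]
Visit O → queue [N, I, J, C, L]
Visit N → queue [I, J, C, L]
Visit I → queue [J, C, L]
Visit J → queue [C, L]
Visit C → queue [L]
Visit L → queue []

Q, E, G, A, B, D, F, P, H, K, M, O, N, I, J, C, L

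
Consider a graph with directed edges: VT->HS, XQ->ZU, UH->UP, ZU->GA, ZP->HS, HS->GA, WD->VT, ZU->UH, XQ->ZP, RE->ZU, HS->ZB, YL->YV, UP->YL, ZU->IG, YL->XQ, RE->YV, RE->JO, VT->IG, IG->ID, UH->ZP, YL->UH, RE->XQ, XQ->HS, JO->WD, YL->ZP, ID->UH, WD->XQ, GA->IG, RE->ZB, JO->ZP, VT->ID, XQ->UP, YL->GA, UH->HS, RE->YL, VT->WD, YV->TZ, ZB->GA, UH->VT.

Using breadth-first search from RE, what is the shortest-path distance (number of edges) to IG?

2

Level 0: RE
Level 1: JO, XQ, YL, YV, ZB, ZU
Level 2: GA, HS, IG, TZ, UH, UP, WD, ZP
Level 3: ID, VT
IG first appears at level 2.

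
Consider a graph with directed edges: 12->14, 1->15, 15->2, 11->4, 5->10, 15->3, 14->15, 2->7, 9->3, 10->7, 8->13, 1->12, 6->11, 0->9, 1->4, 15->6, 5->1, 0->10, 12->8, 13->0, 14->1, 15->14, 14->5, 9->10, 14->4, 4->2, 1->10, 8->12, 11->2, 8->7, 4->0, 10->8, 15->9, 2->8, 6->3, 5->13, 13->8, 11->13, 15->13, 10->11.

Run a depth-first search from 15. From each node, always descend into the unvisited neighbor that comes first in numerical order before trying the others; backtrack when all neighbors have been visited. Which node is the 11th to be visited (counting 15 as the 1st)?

3

Visit 15
15 → 2
2 → 7
2 → 8
8 → 12
12 → 14
14 → 1
1 → 4
4 → 0
0 → 9
9 → 3
9 → 10
10 → 11
11 → 13
14 → 5
15 → 6

Visit order: 15, 2, 7, 8, 12, 14, 1, 4, 0, 9, 3, 10, 11, 13, 5, 6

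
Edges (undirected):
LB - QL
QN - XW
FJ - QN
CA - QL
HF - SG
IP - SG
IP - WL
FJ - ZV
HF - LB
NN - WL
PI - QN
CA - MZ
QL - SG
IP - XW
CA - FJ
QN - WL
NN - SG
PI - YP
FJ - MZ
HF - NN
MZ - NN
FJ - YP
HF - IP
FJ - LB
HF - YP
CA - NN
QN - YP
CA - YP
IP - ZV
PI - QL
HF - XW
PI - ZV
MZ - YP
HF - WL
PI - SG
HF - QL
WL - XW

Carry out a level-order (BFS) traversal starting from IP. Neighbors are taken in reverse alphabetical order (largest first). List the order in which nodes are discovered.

IP, ZV, XW, WL, SG, HF, PI, FJ, QN, NN, QL, YP, LB, MZ, CA

Visit IP; enqueue ZV, XW, WL, SG, HF → queue [ZV, XW, WL, SG, HF]
Visit ZV; enqueue PI, FJ → queue [XW, WL, SG, HF, PI, FJ]
Visit XW; enqueue QN → queue [WL, SG, HF, PI, FJ, QN]
Visit WL; enqueue NN → queue [SG, HF, PI, FJ, QN, NN]
Visit SG; enqueue QL → queue [HF, PI, FJ, QN, NN, QL]
Visit HF; enqueue YP, LB → queue [PI, FJ, QN, NN, QL, YP, LB]
Visit PI → queue [FJ, QN, NN, QL, YP, LB]
Visit FJ; enqueue MZ, CA → queue [QN, NN, QL, YP, LB, MZ, CA]
Visit QN → queue [NN, QL, YP, LB, MZ, CA]
Visit NN → queue [QL, YP, LB, MZ, CA]
Visit QL → queue [YP, LB, MZ, CA]
Visit YP → queue [LB, MZ, CA]
Visit LB → queue [MZ, CA]
Visit MZ → queue [CA]
Visit CA → queue []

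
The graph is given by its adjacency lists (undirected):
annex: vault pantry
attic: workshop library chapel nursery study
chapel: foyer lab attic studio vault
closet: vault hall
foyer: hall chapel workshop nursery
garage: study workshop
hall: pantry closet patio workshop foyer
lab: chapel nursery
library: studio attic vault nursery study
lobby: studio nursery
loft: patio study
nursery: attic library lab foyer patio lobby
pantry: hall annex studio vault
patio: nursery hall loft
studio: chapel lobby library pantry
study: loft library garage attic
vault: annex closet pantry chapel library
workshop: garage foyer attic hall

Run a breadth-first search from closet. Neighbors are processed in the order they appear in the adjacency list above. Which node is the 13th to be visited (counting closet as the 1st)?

attic

Visit closet; enqueue vault, hall → queue [vault, hall]
Visit vault; enqueue annex, pantry, chapel, library → queue [hall, annex, pantry, chapel, library]
Visit hall; enqueue patio, workshop, foyer → queue [annex, pantry, chapel, library, patio, workshop, foyer]
Visit annex → queue [pantry, chapel, library, patio, workshop, foyer]
Visit pantry; enqueue studio → queue [chapel, library, patio, workshop, foyer, studio]
Visit chapel; enqueue lab, attic → queue [library, patio, workshop, foyer, studio, lab, attic]
Visit library; enqueue nursery, study → queue [patio, workshop, foyer, studio, lab, attic, nursery, study]
Visit patio; enqueue loft → queue [workshop, foyer, studio, lab, attic, nursery, study, loft]
Visit workshop; enqueue garage → queue [foyer, studio, lab, attic, nursery, study, loft, garage]
Visit foyer → queue [studio, lab, attic, nursery, study, loft, garage]
Visit studio; enqueue lobby → queue [lab, attic, nursery, study, loft, garage, lobby]
Visit lab → queue [attic, nursery, study, loft, garage, lobby]
Visit attic → queue [nursery, study, loft, garage, lobby]
Visit nursery → queue [study, loft, garage, lobby]
Visit study → queue [loft, garage, lobby]
Visit loft → queue [garage, lobby]
Visit garage → queue [lobby]
Visit lobby → queue []

Visit order: closet, vault, hall, annex, pantry, chapel, library, patio, workshop, foyer, studio, lab, attic, nursery, study, loft, garage, lobby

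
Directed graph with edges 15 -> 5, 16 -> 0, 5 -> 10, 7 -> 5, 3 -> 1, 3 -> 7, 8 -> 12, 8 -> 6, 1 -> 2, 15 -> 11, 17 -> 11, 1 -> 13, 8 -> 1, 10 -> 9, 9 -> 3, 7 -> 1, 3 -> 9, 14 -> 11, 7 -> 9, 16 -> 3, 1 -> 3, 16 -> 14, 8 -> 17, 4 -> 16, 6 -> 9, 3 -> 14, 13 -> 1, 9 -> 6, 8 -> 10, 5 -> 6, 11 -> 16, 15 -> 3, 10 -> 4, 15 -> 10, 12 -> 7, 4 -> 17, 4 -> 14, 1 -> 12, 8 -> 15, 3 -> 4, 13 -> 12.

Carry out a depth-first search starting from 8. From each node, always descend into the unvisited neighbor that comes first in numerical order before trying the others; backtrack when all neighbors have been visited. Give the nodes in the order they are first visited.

8 1 2 3 4 14 11 16 0 17 7 5 6 9 10 12 13 15

Visit 8
8 → 1
1 → 2
1 → 3
3 → 4
4 → 14
14 → 11
11 → 16
16 → 0
4 → 17
3 → 7
7 → 5
5 → 6
6 → 9
5 → 10
1 → 12
1 → 13
8 → 15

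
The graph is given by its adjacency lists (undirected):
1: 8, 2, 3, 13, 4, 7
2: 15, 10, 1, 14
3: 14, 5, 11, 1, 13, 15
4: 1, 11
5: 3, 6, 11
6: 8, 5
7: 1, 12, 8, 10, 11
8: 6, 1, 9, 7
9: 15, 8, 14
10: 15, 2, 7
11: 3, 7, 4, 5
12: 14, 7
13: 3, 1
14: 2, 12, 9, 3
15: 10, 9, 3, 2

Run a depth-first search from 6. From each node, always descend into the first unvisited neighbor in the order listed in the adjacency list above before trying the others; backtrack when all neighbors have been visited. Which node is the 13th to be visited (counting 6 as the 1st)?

11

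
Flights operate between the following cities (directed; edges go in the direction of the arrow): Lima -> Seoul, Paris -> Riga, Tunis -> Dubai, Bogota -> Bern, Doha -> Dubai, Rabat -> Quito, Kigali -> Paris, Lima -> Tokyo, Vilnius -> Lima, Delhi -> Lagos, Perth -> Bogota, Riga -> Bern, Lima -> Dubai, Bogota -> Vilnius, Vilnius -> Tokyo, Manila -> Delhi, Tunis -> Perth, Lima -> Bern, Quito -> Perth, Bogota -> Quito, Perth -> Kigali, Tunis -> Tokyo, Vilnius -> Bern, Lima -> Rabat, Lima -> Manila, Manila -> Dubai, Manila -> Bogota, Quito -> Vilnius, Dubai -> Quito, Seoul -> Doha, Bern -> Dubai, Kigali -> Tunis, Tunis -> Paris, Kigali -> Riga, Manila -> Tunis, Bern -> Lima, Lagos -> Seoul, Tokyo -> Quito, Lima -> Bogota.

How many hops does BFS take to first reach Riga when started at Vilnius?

Level 0: Vilnius
Level 1: Bern, Lima, Tokyo
Level 2: Bogota, Dubai, Manila, Quito, Rabat, Seoul
Level 3: Delhi, Doha, Perth, Tunis
Level 4: Kigali, Lagos, Paris
Level 5: Riga
Riga first appears at level 5.

5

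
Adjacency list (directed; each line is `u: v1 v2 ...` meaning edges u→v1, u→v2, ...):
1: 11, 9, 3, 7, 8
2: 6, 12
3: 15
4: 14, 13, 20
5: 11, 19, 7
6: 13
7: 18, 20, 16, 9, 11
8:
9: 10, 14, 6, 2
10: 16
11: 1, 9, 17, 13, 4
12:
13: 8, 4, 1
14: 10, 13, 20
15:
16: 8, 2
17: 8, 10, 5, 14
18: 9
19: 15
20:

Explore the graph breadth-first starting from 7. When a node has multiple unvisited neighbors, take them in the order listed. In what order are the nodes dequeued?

Visit 7; enqueue 18, 20, 16, 9, 11 → queue [18, 20, 16, 9, 11]
Visit 18 → queue [20, 16, 9, 11]
Visit 20 → queue [16, 9, 11]
Visit 16; enqueue 8, 2 → queue [9, 11, 8, 2]
Visit 9; enqueue 10, 14, 6 → queue [11, 8, 2, 10, 14, 6]
Visit 11; enqueue 1, 17, 13, 4 → queue [8, 2, 10, 14, 6, 1, 17, 13, 4]
Visit 8 → queue [2, 10, 14, 6, 1, 17, 13, 4]
Visit 2; enqueue 12 → queue [10, 14, 6, 1, 17, 13, 4, 12]
Visit 10 → queue [14, 6, 1, 17, 13, 4, 12]
Visit 14 → queue [6, 1, 17, 13, 4, 12]
Visit 6 → queue [1, 17, 13, 4, 12]
Visit 1; enqueue 3 → queue [17, 13, 4, 12, 3]
Visit 17; enqueue 5 → queue [13, 4, 12, 3, 5]
Visit 13 → queue [4, 12, 3, 5]
Visit 4 → queue [12, 3, 5]
Visit 12 → queue [3, 5]
Visit 3; enqueue 15 → queue [5, 15]
Visit 5; enqueue 19 → queue [15, 19]
Visit 15 → queue [19]
Visit 19 → queue []

7 → 18 → 20 → 16 → 9 → 11 → 8 → 2 → 10 → 14 → 6 → 1 → 17 → 13 → 4 → 12 → 3 → 5 → 15 → 19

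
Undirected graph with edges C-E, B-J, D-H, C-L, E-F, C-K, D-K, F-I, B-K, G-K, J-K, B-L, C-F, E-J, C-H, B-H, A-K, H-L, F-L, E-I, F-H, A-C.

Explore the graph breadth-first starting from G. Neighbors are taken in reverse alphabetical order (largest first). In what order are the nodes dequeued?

G, K, J, D, C, B, A, E, H, L, F, I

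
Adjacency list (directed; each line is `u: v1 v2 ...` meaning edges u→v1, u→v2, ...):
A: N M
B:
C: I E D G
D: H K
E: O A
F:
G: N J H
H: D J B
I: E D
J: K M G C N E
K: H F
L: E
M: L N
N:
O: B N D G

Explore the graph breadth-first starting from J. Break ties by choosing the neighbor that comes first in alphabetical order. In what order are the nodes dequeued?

J → C → E → G → K → M → N → D → I → A → O → H → F → L → B

Visit J; enqueue C, E, G, K, M, N → queue [C, E, G, K, M, N]
Visit C; enqueue D, I → queue [E, G, K, M, N, D, I]
Visit E; enqueue A, O → queue [G, K, M, N, D, I, A, O]
Visit G; enqueue H → queue [K, M, N, D, I, A, O, H]
Visit K; enqueue F → queue [M, N, D, I, A, O, H, F]
Visit M; enqueue L → queue [N, D, I, A, O, H, F, L]
Visit N → queue [D, I, A, O, H, F, L]
Visit D → queue [I, A, O, H, F, L]
Visit I → queue [A, O, H, F, L]
Visit A → queue [O, H, F, L]
Visit O; enqueue B → queue [H, F, L, B]
Visit H → queue [F, L, B]
Visit F → queue [L, B]
Visit L → queue [B]
Visit B → queue []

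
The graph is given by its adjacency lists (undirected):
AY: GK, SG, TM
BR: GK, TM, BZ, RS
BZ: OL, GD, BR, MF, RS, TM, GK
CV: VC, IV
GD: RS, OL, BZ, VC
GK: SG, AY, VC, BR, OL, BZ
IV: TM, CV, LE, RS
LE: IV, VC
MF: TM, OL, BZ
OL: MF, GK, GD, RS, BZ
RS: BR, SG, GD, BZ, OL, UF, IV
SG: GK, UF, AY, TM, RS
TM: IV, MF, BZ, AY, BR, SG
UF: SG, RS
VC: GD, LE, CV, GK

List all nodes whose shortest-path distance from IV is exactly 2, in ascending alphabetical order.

Level 0: IV
Level 1: CV, LE, RS, TM
Level 2: AY, BR, BZ, GD, MF, OL, SG, UF, VC
Level 3: GK

AY, BR, BZ, GD, MF, OL, SG, UF, VC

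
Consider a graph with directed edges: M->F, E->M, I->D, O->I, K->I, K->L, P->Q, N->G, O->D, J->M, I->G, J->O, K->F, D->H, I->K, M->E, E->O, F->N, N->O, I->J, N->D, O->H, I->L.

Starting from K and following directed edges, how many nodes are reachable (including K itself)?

BFS from K visits: K, F, I, L, N, D, G, J, O, H, M, E
Reachable nodes: 12 of 14 total.

12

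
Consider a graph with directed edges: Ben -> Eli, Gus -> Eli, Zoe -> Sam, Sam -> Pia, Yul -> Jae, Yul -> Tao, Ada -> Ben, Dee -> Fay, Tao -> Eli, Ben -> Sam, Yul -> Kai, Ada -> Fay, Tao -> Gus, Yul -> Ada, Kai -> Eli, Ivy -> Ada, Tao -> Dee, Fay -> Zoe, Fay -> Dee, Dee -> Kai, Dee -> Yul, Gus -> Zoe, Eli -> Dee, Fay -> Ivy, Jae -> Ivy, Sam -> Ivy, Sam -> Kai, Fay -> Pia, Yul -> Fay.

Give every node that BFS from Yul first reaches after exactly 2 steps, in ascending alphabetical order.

Ben, Dee, Eli, Gus, Ivy, Pia, Zoe

Level 0: Yul
Level 1: Ada, Fay, Jae, Kai, Tao
Level 2: Ben, Dee, Eli, Gus, Ivy, Pia, Zoe
Level 3: Sam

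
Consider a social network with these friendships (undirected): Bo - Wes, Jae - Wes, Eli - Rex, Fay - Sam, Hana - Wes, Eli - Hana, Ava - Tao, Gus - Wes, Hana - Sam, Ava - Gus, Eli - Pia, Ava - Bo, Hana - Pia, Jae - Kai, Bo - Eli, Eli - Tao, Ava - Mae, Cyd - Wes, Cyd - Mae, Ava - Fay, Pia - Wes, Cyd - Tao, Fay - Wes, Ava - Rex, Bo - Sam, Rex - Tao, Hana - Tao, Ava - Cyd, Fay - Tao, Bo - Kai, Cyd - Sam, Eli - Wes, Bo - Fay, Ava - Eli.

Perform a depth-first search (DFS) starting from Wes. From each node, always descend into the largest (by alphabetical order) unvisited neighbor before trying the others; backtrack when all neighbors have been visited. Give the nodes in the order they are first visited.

Wes Pia Hana Tao Rex Eli Bo Sam Fay Ava Mae Cyd Gus Kai Jae

Visit Wes
Wes → Pia
Pia → Hana
Hana → Tao
Tao → Rex
Rex → Eli
Eli → Bo
Bo → Sam
Sam → Fay
Fay → Ava
Ava → Mae
Mae → Cyd
Ava → Gus
Bo → Kai
Kai → Jae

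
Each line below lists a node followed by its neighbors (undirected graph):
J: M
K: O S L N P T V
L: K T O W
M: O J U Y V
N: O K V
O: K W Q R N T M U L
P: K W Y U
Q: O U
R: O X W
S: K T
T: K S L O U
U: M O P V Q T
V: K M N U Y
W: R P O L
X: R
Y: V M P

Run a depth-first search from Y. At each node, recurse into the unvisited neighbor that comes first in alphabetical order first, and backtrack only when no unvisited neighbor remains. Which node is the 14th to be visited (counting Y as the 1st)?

Q

Visit Y
Y → M
M → J
M → O
O → K
K → L
L → T
T → S
T → U
U → P
P → W
W → R
R → X
U → Q
U → V
V → N

Visit order: Y, M, J, O, K, L, T, S, U, P, W, R, X, Q, V, N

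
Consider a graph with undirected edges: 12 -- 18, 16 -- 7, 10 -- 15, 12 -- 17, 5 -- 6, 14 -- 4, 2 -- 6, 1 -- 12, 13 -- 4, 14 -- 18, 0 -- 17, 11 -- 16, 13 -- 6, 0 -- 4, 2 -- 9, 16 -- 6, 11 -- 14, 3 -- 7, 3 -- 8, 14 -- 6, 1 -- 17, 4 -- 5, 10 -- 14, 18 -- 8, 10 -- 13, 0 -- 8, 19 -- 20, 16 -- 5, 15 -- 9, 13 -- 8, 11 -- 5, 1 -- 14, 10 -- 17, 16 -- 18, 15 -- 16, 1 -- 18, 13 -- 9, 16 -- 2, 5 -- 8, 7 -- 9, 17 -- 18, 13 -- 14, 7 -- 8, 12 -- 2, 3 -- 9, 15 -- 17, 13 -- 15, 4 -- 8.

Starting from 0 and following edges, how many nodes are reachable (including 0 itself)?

BFS from 0 visits: 0, 17, 8, 4, 18, 15, 12, 10, 1, 13, 7, 5, 3, 14, 16, 9, 2, 6, 11
Reachable nodes: 19 of 21 total.

19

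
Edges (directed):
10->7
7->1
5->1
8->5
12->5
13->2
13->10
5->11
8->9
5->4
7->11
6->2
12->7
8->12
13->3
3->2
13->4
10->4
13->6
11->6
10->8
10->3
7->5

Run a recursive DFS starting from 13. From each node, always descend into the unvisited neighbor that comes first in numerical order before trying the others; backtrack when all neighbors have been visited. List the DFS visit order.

13 → 2 → 3 → 4 → 6 → 10 → 7 → 1 → 5 → 11 → 8 → 9 → 12

Visit 13
13 → 2
13 → 3
13 → 4
13 → 6
13 → 10
10 → 7
7 → 1
7 → 5
5 → 11
10 → 8
8 → 9
8 → 12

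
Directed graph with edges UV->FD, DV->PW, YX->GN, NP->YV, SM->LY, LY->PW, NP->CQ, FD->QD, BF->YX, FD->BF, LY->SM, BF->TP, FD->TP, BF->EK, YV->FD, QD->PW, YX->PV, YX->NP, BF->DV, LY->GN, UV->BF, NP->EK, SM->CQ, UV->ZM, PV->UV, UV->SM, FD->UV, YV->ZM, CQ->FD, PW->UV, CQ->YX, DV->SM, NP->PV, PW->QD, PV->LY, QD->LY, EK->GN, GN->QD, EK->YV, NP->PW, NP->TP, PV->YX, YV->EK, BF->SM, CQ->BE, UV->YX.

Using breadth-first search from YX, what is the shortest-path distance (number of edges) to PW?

2

Level 0: YX
Level 1: GN, NP, PV
Level 2: CQ, EK, LY, PW, QD, TP, UV, YV
Level 3: BE, BF, FD, SM, ZM
Level 4: DV
PW first appears at level 2.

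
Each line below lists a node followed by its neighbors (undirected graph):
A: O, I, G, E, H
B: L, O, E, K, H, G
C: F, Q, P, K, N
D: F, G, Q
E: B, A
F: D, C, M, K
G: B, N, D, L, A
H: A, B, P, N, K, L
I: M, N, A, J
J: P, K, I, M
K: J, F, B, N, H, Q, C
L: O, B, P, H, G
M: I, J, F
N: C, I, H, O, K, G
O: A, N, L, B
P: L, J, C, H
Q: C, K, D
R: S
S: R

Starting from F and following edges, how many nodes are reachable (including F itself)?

BFS from F visits: F, C, D, K, M, N, P, Q, G, B, H, J, I, O, L, A, E
Reachable nodes: 17 of 19 total.

17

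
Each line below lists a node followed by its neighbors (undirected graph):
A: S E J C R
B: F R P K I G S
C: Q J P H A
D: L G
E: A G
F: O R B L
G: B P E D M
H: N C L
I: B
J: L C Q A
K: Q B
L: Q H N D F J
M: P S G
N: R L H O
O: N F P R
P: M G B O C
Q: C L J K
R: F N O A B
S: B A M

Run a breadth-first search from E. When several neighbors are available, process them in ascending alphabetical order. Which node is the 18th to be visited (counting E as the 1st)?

I

Visit E; enqueue A, G → queue [A, G]
Visit A; enqueue C, J, R, S → queue [G, C, J, R, S]
Visit G; enqueue B, D, M, P → queue [C, J, R, S, B, D, M, P]
Visit C; enqueue H, Q → queue [J, R, S, B, D, M, P, H, Q]
Visit J; enqueue L → queue [R, S, B, D, M, P, H, Q, L]
Visit R; enqueue F, N, O → queue [S, B, D, M, P, H, Q, L, F, N, O]
Visit S → queue [B, D, M, P, H, Q, L, F, N, O]
Visit B; enqueue I, K → queue [D, M, P, H, Q, L, F, N, O, I, K]
Visit D → queue [M, P, H, Q, L, F, N, O, I, K]
Visit M → queue [P, H, Q, L, F, N, O, I, K]
Visit P → queue [H, Q, L, F, N, O, I, K]
Visit H → queue [Q, L, F, N, O, I, K]
Visit Q → queue [L, F, N, O, I, K]
Visit L → queue [F, N, O, I, K]
Visit F → queue [N, O, I, K]
Visit N → queue [O, I, K]
Visit O → queue [I, K]
Visit I → queue [K]
Visit K → queue []

Visit order: E, A, G, C, J, R, S, B, D, M, P, H, Q, L, F, N, O, I, K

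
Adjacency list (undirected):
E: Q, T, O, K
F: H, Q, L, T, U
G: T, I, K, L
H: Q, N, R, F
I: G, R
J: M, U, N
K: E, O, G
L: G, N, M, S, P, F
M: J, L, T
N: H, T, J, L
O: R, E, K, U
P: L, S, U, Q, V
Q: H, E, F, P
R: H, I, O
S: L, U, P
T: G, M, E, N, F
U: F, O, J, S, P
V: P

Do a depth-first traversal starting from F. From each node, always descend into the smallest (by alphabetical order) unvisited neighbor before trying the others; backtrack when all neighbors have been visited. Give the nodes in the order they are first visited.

F → H → N → J → M → L → G → I → R → O → E → K → Q → P → S → U → V → T

Visit F
F → H
H → N
N → J
J → M
M → L
L → G
G → I
I → R
R → O
O → E
E → K
E → Q
Q → P
P → S
S → U
P → V
E → T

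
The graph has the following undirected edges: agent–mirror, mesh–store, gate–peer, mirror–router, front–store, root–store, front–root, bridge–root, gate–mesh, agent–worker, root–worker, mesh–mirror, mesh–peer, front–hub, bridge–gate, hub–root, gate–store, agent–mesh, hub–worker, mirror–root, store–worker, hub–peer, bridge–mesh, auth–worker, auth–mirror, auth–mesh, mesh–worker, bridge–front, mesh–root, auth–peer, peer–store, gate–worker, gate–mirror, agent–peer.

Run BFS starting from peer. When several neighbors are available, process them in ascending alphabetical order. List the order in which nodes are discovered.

peer → agent → auth → gate → hub → mesh → store → mirror → worker → bridge → front → root → router

Visit peer; enqueue agent, auth, gate, hub, mesh, store → queue [agent, auth, gate, hub, mesh, store]
Visit agent; enqueue mirror, worker → queue [auth, gate, hub, mesh, store, mirror, worker]
Visit auth → queue [gate, hub, mesh, store, mirror, worker]
Visit gate; enqueue bridge → queue [hub, mesh, store, mirror, worker, bridge]
Visit hub; enqueue front, root → queue [mesh, store, mirror, worker, bridge, front, root]
Visit mesh → queue [store, mirror, worker, bridge, front, root]
Visit store → queue [mirror, worker, bridge, front, root]
Visit mirror; enqueue router → queue [worker, bridge, front, root, router]
Visit worker → queue [bridge, front, root, router]
Visit bridge → queue [front, root, router]
Visit front → queue [root, router]
Visit root → queue [router]
Visit router → queue []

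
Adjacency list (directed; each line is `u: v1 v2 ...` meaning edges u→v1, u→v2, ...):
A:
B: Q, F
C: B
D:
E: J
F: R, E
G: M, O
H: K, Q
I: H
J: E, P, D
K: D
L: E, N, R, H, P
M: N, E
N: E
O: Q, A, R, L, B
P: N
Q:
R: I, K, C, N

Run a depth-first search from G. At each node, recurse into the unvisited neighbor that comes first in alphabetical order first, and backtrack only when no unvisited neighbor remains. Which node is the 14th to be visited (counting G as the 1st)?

I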